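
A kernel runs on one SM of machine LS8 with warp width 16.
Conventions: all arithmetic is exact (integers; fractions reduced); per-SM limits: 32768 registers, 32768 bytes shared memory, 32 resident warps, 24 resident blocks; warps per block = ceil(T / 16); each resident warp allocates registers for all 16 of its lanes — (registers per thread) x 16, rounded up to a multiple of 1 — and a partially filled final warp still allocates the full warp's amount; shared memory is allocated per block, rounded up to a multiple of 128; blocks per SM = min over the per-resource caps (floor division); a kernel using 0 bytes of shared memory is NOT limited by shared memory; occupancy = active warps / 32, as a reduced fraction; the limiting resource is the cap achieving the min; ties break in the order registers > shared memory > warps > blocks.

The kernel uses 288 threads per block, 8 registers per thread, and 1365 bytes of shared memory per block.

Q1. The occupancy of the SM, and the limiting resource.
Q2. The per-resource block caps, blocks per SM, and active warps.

Answer: occupancy 9/16, limited by warps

registers: 14 blocks
shared memory: 23 blocks
warps: 1 block
blocks: 24 blocks

Answer: 1 block, 18 active warps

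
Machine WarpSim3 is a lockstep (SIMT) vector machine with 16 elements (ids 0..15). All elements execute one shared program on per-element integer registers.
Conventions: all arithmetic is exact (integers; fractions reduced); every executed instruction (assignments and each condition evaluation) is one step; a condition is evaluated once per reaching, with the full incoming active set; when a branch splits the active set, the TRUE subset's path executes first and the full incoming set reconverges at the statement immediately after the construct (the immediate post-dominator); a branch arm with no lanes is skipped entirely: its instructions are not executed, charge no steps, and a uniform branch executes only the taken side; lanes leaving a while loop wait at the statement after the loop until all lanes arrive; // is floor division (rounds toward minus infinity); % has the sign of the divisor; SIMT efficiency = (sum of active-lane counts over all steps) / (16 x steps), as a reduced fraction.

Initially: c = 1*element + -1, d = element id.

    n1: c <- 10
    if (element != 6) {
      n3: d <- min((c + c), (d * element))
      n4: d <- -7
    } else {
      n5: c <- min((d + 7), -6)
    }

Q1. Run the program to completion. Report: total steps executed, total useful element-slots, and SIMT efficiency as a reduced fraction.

Answer: 5 steps, 63 useful, 63/80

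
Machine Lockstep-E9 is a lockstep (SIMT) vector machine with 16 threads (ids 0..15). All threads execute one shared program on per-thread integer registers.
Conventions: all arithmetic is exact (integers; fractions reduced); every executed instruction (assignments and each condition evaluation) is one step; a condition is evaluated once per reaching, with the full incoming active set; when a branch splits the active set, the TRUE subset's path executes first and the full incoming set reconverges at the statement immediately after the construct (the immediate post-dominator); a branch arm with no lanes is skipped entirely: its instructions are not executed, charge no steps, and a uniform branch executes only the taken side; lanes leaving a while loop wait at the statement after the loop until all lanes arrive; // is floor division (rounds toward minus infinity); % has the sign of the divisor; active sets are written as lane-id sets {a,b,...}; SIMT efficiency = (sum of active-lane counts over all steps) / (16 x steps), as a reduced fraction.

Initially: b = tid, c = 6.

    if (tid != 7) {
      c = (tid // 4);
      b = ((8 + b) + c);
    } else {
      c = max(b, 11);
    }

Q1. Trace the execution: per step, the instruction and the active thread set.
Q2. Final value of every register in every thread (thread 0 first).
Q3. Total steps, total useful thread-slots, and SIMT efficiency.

step 0: eval (tid != 7)              {0,1,2,3,4,5,6,7,8,9,10,11,12,13,14,15}
step 1: c <- (tid // 4)              {0,1,2,3,4,5,6,8,9,10,11,12,13,14,15}
step 2: b <- ((8 + b) + c)           {0,1,2,3,4,5,6,8,9,10,11,12,13,14,15}
step 3: c <- max(b, 11)              {7}

Answer: 4 steps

b: 8,9,10,11,13,14,15,7,18,19,20,21,23,24,25,26
c: 0,0,0,0,1,1,1,11,2,2,2,2,3,3,3,3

steps = 4; useful = 47; efficiency = 47/64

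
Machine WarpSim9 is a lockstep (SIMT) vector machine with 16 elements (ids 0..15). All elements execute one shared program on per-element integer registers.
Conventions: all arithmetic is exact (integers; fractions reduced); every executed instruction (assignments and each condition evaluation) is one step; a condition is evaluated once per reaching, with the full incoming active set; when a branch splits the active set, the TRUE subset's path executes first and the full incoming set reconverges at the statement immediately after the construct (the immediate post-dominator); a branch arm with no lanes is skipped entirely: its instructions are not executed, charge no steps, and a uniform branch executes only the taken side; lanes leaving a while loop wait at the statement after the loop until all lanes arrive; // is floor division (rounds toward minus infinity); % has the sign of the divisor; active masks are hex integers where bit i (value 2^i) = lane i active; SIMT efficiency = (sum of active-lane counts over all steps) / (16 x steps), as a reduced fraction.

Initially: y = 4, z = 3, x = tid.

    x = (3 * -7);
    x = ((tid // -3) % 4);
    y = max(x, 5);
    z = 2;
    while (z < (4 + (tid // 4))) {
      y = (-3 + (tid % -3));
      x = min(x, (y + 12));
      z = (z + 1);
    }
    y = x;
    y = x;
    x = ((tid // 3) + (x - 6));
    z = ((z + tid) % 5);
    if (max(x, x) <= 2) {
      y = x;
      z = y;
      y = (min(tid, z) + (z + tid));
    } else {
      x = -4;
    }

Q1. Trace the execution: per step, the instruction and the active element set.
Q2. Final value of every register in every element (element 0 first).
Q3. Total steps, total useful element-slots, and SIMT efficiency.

step 0: x <- (3 * -7)                0xffff
step 1: x <- ((tid // -3) % 4)       0xffff
step 2: y <- max(x, 5)               0xffff
step 3: z <- 2                       0xffff
step 4: eval (z < (4 + (tid // 4)))  0xffff
step 5: y <- (-3 + (tid % -3))       0xffff
step 6: x <- min(x, (y + 12))        0xffff
step 7: z <- (z + 1)                 0xffff
step 8: eval (z < (4 + (tid // 4)))  0xffff
step 9: y <- (-3 + (tid % -3))       0xffff
step 10: x <- min(x, (y + 12))        0xffff
step 11: z <- (z + 1)                 0xffff
step 12: eval (z < (4 + (tid // 4)))  0xffff
step 13: y <- (-3 + (tid % -3))       0xfff0
step 14: x <- min(x, (y + 12))        0xfff0
step 15: z <- (z + 1)                 0xfff0
step 16: eval (z < (4 + (tid // 4)))  0xfff0
step 17: y <- (-3 + (tid % -3))       0xff00
step 18: x <- min(x, (y + 12))        0xff00
step 19: z <- (z + 1)                 0xff00
step 20: eval (z < (4 + (tid // 4)))  0xff00
step 21: y <- (-3 + (tid % -3))       0xf000
step 22: x <- min(x, (y + 12))        0xf000
step 23: z <- (z + 1)                 0xf000
step 24: eval (z < (4 + (tid // 4)))  0xf000
step 25: y <- x                       0xffff
step 26: y <- x                       0xffff
step 27: x <- ((tid // 3) + (x - 6))  0xffff
step 28: z <- ((z + tid) % 5)         0xffff
step 29: eval (max(x, x) <= 2)        0xffff
step 30: y <- x                       0xffff
step 31: z <- y                       0xffff
step 32: y <- (min(tid, z) + (z + tid)) 0xffff

Answer: 33 steps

y: -12,-5,-4,-1,-2,-1,2,1,2,5,4,5,8,15,16,19
z: -6,-3,-3,-2,-3,-3,-2,-3,-3,-2,-3,-3,-2,1,1,2
x: -6,-3,-3,-2,-3,-3,-2,-3,-3,-2,-3,-3,-2,1,1,2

steps = 33; useful = 432; efficiency = 432/528 = 9/11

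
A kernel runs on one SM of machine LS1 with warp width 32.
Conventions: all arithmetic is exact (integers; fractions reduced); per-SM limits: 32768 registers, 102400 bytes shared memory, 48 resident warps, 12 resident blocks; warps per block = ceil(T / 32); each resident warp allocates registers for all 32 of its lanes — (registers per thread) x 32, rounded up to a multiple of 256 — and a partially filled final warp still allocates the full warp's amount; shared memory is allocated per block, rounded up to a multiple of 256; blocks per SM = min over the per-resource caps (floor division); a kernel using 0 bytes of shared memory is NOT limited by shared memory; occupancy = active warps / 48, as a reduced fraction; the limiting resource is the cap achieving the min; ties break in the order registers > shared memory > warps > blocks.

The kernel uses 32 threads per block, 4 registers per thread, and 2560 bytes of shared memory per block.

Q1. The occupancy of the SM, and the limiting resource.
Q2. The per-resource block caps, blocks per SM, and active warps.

Answer: occupancy 1/4, limited by blocks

registers: 128 blocks
shared memory: 40 blocks
warps: 48 blocks
blocks: 12 blocks

Answer: 12 blocks, 12 active warps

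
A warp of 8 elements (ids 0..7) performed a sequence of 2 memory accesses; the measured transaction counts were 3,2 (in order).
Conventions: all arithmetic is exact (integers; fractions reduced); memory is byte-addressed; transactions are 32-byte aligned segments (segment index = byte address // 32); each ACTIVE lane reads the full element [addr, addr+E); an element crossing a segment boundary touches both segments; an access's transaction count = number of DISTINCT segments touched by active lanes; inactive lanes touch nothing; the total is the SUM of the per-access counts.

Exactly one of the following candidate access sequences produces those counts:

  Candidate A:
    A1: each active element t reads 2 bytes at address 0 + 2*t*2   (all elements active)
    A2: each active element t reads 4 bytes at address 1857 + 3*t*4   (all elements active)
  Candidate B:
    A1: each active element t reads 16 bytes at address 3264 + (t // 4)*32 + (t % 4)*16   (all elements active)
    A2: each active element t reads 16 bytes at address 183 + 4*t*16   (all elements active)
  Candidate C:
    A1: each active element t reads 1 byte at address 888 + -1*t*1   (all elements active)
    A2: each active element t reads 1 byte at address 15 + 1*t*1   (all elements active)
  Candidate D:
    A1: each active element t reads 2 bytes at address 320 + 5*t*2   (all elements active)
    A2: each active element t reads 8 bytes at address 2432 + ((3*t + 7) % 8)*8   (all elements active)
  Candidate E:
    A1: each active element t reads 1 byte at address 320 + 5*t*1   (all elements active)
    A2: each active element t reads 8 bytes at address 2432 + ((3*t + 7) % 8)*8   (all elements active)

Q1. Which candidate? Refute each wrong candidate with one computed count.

A: A1 gives 1 transaction, not 3
B: A2 gives 16 transactions, not 2
C: A1 gives 1 transaction, not 3
E: A1 gives 2 transactions, not 3
D: all counts match (3,2)

Answer: D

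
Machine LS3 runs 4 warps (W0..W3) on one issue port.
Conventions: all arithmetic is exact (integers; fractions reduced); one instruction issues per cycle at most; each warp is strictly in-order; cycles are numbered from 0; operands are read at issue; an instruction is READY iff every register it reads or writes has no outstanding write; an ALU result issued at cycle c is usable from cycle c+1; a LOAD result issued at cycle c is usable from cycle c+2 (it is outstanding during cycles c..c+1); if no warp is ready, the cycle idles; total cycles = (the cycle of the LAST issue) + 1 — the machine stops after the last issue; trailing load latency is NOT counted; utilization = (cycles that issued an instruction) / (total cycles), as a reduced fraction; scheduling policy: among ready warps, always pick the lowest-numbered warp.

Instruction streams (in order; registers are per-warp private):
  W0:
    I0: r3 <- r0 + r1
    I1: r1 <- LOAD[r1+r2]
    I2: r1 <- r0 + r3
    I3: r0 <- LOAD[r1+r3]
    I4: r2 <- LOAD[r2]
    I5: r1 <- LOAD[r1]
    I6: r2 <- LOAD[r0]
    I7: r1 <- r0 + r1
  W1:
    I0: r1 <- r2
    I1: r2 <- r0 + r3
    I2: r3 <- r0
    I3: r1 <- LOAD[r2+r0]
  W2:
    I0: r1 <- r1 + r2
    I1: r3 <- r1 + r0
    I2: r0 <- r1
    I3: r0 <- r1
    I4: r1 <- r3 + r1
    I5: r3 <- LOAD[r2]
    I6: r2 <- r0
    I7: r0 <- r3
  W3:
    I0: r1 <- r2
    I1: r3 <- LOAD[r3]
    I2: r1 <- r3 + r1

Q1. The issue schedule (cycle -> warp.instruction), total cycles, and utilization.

cycle 0: W0.I0
cycle 1: W0.I1
cycle 2: W1.I0
cycle 3: W0.I2
cycle 4: W0.I3
cycle 5: W0.I4
cycle 6: W0.I5
cycle 7: W0.I6
cycle 8: W0.I7
cycle 9: W1.I1
cycle 10: W1.I2
cycle 11: W1.I3
cycle 12: W2.I0
cycle 13: W2.I1
cycle 14: W2.I2
cycle 15: W2.I3
cycle 16: W2.I4
cycle 17: W2.I5
cycle 18: W2.I6
cycle 19: W2.I7
cycle 20: W3.I0
cycle 21: W3.I1
cycle 22: idle
cycle 23: W3.I2

Answer: 24 cycles, utilization 23/24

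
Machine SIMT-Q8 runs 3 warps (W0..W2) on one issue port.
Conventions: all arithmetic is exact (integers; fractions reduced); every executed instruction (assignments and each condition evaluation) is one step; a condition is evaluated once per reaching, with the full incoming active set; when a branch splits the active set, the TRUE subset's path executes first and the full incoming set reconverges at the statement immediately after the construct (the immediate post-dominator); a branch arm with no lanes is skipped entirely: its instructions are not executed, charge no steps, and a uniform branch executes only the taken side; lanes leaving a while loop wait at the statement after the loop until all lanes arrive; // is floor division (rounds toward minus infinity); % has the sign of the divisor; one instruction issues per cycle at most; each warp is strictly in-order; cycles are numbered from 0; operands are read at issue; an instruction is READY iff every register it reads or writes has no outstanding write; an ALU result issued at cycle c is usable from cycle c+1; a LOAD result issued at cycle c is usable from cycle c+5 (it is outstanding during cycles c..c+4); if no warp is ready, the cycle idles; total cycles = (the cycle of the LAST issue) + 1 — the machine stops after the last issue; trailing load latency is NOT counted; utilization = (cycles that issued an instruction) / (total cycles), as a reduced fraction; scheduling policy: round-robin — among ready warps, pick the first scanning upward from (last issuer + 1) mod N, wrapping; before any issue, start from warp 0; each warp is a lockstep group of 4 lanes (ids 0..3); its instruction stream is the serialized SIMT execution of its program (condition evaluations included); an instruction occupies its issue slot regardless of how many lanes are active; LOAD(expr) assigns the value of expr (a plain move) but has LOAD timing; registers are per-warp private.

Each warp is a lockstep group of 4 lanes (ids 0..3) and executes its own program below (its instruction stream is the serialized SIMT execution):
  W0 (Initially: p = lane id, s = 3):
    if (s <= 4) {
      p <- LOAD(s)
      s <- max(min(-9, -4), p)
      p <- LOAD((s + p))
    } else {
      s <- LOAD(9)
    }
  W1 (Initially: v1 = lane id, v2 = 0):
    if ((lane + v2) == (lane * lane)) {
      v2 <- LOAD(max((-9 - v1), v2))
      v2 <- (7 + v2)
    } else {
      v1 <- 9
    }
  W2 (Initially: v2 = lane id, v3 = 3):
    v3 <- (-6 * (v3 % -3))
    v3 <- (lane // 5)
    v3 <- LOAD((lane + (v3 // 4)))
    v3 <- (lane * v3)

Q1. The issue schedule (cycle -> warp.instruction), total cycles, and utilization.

cycle 0: W0.I0
cycle 1: W1.I0
cycle 2: W2.I0
cycle 3: W0.I1
cycle 4: W1.I1
cycle 5: W2.I1
cycle 6: W2.I2
cycle 7: idle
cycle 8: W0.I2
cycle 9: W1.I2
cycle 10: W0.I3
cycle 11: W1.I3
cycle 12: W2.I3

Answer: 13 cycles, utilization 12/13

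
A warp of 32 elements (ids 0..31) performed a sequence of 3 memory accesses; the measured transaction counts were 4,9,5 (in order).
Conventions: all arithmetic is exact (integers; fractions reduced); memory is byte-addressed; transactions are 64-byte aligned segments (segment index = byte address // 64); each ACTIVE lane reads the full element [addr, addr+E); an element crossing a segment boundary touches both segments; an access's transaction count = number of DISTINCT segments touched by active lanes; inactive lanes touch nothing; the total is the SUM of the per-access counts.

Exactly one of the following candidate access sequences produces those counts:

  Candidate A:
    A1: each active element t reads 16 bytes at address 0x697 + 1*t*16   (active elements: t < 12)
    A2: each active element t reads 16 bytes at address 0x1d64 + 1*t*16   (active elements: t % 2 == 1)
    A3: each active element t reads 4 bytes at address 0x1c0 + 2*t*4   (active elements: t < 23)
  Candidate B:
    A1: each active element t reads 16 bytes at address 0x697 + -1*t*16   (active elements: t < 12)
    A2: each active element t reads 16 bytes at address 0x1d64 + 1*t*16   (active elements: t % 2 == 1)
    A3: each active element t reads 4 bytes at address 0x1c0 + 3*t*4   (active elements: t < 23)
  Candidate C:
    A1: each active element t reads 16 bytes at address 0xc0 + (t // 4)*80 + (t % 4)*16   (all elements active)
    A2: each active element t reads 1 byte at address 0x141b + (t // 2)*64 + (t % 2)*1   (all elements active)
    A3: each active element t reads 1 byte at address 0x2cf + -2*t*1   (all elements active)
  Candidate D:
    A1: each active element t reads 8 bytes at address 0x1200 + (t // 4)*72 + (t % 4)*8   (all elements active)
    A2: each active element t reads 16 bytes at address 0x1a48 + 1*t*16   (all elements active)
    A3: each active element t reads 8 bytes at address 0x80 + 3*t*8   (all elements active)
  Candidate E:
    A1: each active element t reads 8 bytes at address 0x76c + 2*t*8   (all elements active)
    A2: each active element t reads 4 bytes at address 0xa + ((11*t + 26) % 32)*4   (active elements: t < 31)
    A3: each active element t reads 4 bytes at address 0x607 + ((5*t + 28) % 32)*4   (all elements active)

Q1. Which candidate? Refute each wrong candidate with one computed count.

A: A3 gives 3 transactions, not 5
C: A1 gives 10 transactions, not 4
D: A1 gives 9 transactions, not 4
E: A1 gives 9 transactions, not 4
B: all counts match (4,9,5)

Answer: B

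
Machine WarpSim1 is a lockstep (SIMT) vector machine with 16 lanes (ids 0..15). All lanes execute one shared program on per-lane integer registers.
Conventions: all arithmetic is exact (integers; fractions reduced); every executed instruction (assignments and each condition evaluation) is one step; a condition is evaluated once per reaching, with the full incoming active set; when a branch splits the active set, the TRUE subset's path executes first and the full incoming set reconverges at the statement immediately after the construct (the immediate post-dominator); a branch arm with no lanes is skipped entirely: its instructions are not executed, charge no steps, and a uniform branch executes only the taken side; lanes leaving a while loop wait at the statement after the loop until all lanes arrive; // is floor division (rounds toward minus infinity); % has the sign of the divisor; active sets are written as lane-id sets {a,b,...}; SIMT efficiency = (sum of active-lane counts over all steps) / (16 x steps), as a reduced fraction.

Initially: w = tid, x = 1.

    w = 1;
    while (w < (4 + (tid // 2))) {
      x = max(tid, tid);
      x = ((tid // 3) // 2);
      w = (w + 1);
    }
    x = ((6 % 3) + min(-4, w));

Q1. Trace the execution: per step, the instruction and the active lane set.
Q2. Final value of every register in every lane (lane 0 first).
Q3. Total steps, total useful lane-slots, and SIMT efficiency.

step 0: w <- 1                       {0,1,2,3,4,5,6,7,8,9,10,11,12,13,14,15}
step 1: eval (w < (4 + (tid // 2)))  {0,1,2,3,4,5,6,7,8,9,10,11,12,13,14,15}
step 2: x <- max(tid, tid)           {0,1,2,3,4,5,6,7,8,9,10,11,12,13,14,15}
step 3: x <- ((tid // 3) // 2)       {0,1,2,3,4,5,6,7,8,9,10,11,12,13,14,15}
step 4: w <- (w + 1)                 {0,1,2,3,4,5,6,7,8,9,10,11,12,13,14,15}
step 5: eval (w < (4 + (tid // 2)))  {0,1,2,3,4,5,6,7,8,9,10,11,12,13,14,15}
step 6: x <- max(tid, tid)           {0,1,2,3,4,5,6,7,8,9,10,11,12,13,14,15}
step 7: x <- ((tid // 3) // 2)       {0,1,2,3,4,5,6,7,8,9,10,11,12,13,14,15}
step 8: w <- (w + 1)                 {0,1,2,3,4,5,6,7,8,9,10,11,12,13,14,15}
step 9: eval (w < (4 + (tid // 2)))  {0,1,2,3,4,5,6,7,8,9,10,11,12,13,14,15}
step 10: x <- max(tid, tid)           {0,1,2,3,4,5,6,7,8,9,10,11,12,13,14,15}
step 11: x <- ((tid // 3) // 2)       {0,1,2,3,4,5,6,7,8,9,10,11,12,13,14,15}
step 12: w <- (w + 1)                 {0,1,2,3,4,5,6,7,8,9,10,11,12,13,14,15}
step 13: eval (w < (4 + (tid // 2)))  {0,1,2,3,4,5,6,7,8,9,10,11,12,13,14,15}
step 14: x <- max(tid, tid)           {2,3,4,5,6,7,8,9,10,11,12,13,14,15}
step 15: x <- ((tid // 3) // 2)       {2,3,4,5,6,7,8,9,10,11,12,13,14,15}
step 16: w <- (w + 1)                 {2,3,4,5,6,7,8,9,10,11,12,13,14,15}
step 17: eval (w < (4 + (tid // 2)))  {2,3,4,5,6,7,8,9,10,11,12,13,14,15}
step 18: x <- max(tid, tid)           {4,5,6,7,8,9,10,11,12,13,14,15}
step 19: x <- ((tid // 3) // 2)       {4,5,6,7,8,9,10,11,12,13,14,15}
step 20: w <- (w + 1)                 {4,5,6,7,8,9,10,11,12,13,14,15}
step 21: eval (w < (4 + (tid // 2)))  {4,5,6,7,8,9,10,11,12,13,14,15}
step 22: x <- max(tid, tid)           {6,7,8,9,10,11,12,13,14,15}
step 23: x <- ((tid // 3) // 2)       {6,7,8,9,10,11,12,13,14,15}
step 24: w <- (w + 1)                 {6,7,8,9,10,11,12,13,14,15}
step 25: eval (w < (4 + (tid // 2)))  {6,7,8,9,10,11,12,13,14,15}
step 26: x <- max(tid, tid)           {8,9,10,11,12,13,14,15}
step 27: x <- ((tid // 3) // 2)       {8,9,10,11,12,13,14,15}
step 28: w <- (w + 1)                 {8,9,10,11,12,13,14,15}
step 29: eval (w < (4 + (tid // 2)))  {8,9,10,11,12,13,14,15}
step 30: x <- max(tid, tid)           {10,11,12,13,14,15}
step 31: x <- ((tid // 3) // 2)       {10,11,12,13,14,15}
step 32: w <- (w + 1)                 {10,11,12,13,14,15}
step 33: eval (w < (4 + (tid // 2)))  {10,11,12,13,14,15}
step 34: x <- max(tid, tid)           {12,13,14,15}
step 35: x <- ((tid // 3) // 2)       {12,13,14,15}
step 36: w <- (w + 1)                 {12,13,14,15}
step 37: eval (w < (4 + (tid // 2)))  {12,13,14,15}
step 38: x <- max(tid, tid)           {14,15}
step 39: x <- ((tid // 3) // 2)       {14,15}
step 40: w <- (w + 1)                 {14,15}
step 41: eval (w < (4 + (tid // 2)))  {14,15}
step 42: x <- ((6 % 3) + min(-4, w))  {0,1,2,3,4,5,6,7,8,9,10,11,12,13,14,15}

Answer: 43 steps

w: 4,4,5,5,6,6,7,7,8,8,9,9,10,10,11,11
x: -4,-4,-4,-4,-4,-4,-4,-4,-4,-4,-4,-4,-4,-4,-4,-4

steps = 43; useful = 464; efficiency = 464/688 = 29/43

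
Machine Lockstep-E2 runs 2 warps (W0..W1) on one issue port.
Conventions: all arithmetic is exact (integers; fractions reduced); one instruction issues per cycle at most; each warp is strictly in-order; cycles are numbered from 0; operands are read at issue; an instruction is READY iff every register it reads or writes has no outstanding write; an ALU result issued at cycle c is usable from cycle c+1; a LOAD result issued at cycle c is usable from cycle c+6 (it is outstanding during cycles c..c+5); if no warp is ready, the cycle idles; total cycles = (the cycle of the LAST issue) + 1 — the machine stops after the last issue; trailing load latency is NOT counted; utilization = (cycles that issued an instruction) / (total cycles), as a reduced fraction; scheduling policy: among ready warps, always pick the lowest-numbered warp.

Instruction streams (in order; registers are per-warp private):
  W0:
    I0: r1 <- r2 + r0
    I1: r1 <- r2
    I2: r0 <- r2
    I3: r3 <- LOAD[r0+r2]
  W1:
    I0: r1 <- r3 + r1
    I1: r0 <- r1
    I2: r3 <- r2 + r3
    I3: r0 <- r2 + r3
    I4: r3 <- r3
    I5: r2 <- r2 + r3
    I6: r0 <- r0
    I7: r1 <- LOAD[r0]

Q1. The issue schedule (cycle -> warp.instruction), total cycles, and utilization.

cycle 0: W0.I0
cycle 1: W0.I1
cycle 2: W0.I2
cycle 3: W0.I3
cycle 4: W1.I0
cycle 5: W1.I1
cycle 6: W1.I2
cycle 7: W1.I3
cycle 8: W1.I4
cycle 9: W1.I5
cycle 10: W1.I6
cycle 11: W1.I7

Answer: 12 cycles, utilization 1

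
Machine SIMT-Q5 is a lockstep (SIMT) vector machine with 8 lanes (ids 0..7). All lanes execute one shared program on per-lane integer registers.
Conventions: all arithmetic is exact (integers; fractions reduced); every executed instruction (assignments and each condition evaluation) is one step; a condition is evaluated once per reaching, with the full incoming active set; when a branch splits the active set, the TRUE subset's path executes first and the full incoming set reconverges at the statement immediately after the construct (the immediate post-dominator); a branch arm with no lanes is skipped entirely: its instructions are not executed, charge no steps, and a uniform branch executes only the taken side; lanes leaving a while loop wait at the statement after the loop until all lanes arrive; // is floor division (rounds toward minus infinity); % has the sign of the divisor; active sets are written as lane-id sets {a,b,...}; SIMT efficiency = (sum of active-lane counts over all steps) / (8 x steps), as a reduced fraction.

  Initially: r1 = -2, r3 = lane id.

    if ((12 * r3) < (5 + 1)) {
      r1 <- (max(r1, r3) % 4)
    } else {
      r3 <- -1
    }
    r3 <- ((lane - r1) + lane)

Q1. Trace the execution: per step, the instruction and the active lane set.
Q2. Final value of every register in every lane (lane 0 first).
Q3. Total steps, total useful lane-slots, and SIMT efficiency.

step 0: eval ((12 * r3) < (5 + 1))   {0,1,2,3,4,5,6,7}
step 1: r1 <- (max(r1, r3) % 4)      {0}
step 2: r3 <- -1                     {1,2,3,4,5,6,7}
step 3: r3 <- ((lane - r1) + lane)   {0,1,2,3,4,5,6,7}

Answer: 4 steps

r1: 0,-2,-2,-2,-2,-2,-2,-2
r3: 0,4,6,8,10,12,14,16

steps = 4; useful = 24; efficiency = 24/32 = 3/4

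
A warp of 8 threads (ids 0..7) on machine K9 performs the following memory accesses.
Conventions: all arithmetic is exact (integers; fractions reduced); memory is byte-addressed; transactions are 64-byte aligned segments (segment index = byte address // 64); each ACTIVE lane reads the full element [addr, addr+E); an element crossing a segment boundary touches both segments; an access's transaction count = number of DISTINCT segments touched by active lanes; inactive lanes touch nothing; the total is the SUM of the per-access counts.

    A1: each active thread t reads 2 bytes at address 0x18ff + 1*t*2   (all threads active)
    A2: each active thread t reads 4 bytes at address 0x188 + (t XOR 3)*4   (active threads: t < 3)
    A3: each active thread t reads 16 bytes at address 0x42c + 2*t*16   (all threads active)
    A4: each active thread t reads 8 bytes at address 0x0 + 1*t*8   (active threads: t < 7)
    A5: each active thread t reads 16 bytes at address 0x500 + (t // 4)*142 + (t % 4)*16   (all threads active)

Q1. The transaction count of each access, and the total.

A1: 2 transactions
A2: 1 transaction
A3: 5 transactions
A4: 1 transaction
A5: 3 transactions

Answer: 2,1,5,1,3; total 12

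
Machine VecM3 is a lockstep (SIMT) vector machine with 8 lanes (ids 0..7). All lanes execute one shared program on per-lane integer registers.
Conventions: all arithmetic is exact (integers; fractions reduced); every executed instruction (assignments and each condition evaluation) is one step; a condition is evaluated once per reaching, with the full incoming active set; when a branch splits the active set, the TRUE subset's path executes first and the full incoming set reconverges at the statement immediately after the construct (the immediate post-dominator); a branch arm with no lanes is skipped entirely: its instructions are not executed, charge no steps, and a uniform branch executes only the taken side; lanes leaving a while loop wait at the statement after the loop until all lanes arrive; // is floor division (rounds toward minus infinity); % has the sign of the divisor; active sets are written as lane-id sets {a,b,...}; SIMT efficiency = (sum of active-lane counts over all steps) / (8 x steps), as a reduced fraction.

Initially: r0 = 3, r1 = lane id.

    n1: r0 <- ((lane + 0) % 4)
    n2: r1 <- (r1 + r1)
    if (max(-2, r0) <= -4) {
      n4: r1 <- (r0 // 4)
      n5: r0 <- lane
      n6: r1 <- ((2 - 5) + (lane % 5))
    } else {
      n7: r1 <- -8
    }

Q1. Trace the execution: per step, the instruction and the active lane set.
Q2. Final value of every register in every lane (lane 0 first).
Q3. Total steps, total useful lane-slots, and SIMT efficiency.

step 0: r0 <- ((lane + 0) % 4)       {0,1,2,3,4,5,6,7}
step 1: r1 <- (r1 + r1)              {0,1,2,3,4,5,6,7}
step 2: eval (max(-2, r0) <= -4)     {0,1,2,3,4,5,6,7}
step 3: r1 <- -8                     {0,1,2,3,4,5,6,7}

Answer: 4 steps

r0: 0,1,2,3,0,1,2,3
r1: -8,-8,-8,-8,-8,-8,-8,-8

steps = 4; useful = 32; efficiency = 32/32 = 1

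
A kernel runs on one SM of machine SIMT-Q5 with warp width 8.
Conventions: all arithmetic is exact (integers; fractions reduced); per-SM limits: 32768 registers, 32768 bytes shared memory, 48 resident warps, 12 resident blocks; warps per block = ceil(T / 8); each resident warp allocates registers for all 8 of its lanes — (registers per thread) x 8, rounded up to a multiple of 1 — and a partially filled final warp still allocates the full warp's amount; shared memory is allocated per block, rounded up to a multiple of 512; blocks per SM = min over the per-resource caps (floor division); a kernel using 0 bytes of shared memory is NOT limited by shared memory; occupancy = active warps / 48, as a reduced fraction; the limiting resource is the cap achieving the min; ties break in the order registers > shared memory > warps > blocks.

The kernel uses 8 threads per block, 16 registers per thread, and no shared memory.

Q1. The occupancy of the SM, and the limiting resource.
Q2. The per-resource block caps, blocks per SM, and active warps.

Answer: occupancy 1/4, limited by blocks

registers: 256 blocks
shared memory: no limit (kernel uses none)
warps: 48 blocks
blocks: 12 blocks

Answer: 12 blocks, 12 active warps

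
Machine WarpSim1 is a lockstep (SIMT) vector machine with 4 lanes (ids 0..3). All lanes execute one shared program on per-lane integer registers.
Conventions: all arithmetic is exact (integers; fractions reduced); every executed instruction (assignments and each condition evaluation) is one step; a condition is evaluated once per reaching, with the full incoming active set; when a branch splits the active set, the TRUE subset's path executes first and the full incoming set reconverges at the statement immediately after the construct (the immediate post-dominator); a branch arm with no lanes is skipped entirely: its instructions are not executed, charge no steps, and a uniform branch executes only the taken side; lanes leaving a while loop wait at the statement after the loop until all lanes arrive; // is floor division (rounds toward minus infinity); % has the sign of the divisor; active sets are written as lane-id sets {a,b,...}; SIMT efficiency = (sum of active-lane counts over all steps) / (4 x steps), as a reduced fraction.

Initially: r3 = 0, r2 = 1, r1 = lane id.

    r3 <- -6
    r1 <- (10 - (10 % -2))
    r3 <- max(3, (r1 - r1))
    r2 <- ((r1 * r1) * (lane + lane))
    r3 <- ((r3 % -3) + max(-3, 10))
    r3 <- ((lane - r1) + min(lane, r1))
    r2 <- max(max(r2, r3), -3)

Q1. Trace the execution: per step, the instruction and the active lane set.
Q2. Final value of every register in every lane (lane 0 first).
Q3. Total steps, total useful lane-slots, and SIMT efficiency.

step 0: r3 <- -6                     {0,1,2,3}
step 1: r1 <- (10 - (10 % -2))       {0,1,2,3}
step 2: r3 <- max(3, (r1 - r1))      {0,1,2,3}
step 3: r2 <- ((r1 * r1) * (lane + lane)) {0,1,2,3}
step 4: r3 <- ((r3 % -3) + max(-3, 10)) {0,1,2,3}
step 5: r3 <- ((lane - r1) + min(lane, r1)) {0,1,2,3}
step 6: r2 <- max(max(r2, r3), -3)   {0,1,2,3}

Answer: 7 steps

r3: -10,-8,-6,-4
r2: 0,200,400,600
r1: 10,10,10,10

steps = 7; useful = 28; efficiency = 28/28 = 1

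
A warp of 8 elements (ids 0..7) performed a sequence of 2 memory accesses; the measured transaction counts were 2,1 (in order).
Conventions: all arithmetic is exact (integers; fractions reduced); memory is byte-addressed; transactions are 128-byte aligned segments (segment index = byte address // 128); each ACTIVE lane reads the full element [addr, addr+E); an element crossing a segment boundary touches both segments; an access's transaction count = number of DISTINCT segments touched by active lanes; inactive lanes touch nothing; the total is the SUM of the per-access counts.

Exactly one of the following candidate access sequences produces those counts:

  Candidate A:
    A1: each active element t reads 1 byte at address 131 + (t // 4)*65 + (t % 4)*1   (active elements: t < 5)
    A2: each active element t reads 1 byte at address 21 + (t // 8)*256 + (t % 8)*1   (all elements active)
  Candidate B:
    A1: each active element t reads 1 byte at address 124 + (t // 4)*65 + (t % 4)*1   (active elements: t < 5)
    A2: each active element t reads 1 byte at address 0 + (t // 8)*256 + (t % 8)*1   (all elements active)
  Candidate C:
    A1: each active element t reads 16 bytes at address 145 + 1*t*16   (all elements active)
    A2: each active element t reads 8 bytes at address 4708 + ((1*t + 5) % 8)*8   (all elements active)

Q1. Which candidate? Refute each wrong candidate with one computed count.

A: A1 gives 1 transaction, not 2
C: A2 gives 2 transactions, not 1
B: all counts match (2,1)

Answer: B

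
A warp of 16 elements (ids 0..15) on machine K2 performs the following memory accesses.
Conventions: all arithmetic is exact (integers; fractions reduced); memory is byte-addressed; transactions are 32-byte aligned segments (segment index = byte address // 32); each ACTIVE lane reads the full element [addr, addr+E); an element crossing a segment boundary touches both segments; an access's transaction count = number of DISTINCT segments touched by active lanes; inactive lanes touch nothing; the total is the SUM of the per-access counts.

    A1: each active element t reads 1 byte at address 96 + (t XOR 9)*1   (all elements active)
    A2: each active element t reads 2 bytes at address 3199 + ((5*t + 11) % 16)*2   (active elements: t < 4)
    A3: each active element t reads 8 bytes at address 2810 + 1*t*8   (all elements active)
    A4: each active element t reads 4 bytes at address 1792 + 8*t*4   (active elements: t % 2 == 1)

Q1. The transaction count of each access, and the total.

A1: 1 transaction
A2: 2 transactions
A3: 5 transactions
A4: 8 transactions

Answer: 1,2,5,8; total 16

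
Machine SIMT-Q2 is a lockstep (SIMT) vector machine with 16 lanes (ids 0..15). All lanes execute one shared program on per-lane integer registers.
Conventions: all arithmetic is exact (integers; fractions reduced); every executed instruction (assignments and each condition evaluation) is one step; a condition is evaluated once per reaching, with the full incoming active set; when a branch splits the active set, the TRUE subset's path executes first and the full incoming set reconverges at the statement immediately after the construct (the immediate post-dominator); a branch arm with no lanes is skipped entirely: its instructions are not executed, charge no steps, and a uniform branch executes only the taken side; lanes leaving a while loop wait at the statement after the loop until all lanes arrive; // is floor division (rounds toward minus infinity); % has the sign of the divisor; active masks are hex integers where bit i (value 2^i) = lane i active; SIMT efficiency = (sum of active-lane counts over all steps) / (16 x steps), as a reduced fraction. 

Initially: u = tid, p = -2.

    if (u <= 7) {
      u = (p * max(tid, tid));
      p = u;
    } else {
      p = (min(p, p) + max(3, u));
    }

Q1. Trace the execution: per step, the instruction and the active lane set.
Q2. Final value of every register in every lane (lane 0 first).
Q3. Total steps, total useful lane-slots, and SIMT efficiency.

step 0: eval (u <= 7)                0xffff
step 1: u <- (p * max(tid, tid))     0x00ff
step 2: p <- u                       0x00ff
step 3: p <- (min(p, p) + max(3, u)) 0xff00

Answer: 4 steps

u: 0,-2,-4,-6,-8,-10,-12,-14,8,9,10,11,12,13,14,15
p: 0,-2,-4,-6,-8,-10,-12,-14,6,7,8,9,10,11,12,13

steps = 4; useful = 40; efficiency = 40/64 = 5/8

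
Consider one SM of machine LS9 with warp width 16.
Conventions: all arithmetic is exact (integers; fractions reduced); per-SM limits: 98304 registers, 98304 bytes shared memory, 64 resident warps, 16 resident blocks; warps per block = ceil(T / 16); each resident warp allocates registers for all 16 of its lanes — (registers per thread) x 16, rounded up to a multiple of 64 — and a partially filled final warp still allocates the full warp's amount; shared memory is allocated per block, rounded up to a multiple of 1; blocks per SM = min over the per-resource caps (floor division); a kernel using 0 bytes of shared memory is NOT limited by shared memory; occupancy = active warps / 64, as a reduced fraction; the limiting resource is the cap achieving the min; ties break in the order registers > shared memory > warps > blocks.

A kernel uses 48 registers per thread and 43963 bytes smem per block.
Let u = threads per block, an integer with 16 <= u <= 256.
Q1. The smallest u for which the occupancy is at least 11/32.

Answer: u = 161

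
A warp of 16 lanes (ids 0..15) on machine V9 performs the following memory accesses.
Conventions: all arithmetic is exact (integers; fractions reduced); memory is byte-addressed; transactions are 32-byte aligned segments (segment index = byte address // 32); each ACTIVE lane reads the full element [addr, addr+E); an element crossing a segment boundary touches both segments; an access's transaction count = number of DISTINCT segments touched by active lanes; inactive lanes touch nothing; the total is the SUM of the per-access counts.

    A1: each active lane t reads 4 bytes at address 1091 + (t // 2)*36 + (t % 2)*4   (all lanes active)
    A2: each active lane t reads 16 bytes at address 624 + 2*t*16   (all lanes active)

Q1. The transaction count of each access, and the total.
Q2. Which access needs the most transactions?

A1: 9 transactions
A2: 16 transactions

Answer: 9,16; total 25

Answer: A2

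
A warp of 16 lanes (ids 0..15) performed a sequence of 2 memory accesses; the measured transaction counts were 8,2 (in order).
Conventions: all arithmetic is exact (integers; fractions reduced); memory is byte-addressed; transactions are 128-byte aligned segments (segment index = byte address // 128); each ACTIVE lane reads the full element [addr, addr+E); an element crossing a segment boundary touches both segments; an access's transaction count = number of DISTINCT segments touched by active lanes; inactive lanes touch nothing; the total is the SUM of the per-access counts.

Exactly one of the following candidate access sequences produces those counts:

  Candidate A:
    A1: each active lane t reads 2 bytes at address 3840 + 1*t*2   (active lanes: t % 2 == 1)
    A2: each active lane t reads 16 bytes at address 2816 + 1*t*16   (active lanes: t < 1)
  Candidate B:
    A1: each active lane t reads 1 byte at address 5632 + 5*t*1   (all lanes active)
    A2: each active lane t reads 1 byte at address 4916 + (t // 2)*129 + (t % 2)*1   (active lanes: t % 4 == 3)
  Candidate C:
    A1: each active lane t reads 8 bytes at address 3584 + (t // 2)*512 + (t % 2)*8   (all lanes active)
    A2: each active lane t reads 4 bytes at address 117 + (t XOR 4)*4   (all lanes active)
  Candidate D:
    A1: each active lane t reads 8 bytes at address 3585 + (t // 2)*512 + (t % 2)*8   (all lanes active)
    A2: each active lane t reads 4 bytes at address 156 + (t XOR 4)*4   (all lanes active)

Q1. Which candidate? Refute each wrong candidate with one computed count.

A: A1 gives 1 transaction, not 8
B: A1 gives 1 transaction, not 8
D: A2 gives 1 transaction, not 2
C: all counts match (8,2)

Answer: C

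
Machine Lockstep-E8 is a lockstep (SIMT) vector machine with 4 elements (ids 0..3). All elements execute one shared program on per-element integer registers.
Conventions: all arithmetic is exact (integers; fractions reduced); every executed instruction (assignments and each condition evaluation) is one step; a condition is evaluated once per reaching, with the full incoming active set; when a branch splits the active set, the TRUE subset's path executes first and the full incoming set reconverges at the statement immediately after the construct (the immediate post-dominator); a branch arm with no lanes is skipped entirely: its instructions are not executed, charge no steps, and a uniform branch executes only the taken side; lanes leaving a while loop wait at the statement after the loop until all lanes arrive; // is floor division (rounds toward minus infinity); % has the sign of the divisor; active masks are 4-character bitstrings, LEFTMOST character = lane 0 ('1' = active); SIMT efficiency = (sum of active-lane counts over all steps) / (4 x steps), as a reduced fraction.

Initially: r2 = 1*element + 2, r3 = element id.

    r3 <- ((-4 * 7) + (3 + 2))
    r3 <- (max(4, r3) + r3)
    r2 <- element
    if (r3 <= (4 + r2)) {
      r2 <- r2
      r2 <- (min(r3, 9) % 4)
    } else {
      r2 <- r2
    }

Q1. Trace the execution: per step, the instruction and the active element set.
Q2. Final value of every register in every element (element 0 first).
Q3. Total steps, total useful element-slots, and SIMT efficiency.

step 0: r3 <- ((-4 * 7) + (3 + 2))   1111
step 1: r3 <- (max(4, r3) + r3)      1111
step 2: r2 <- element                1111
step 3: eval (r3 <= (4 + r2))        1111
step 4: r2 <- r2                     1111
step 5: r2 <- (min(r3, 9) % 4)       1111

Answer: 6 steps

r2: 1,1,1,1
r3: -19,-19,-19,-19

steps = 6; useful = 24; efficiency = 24/24 = 1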